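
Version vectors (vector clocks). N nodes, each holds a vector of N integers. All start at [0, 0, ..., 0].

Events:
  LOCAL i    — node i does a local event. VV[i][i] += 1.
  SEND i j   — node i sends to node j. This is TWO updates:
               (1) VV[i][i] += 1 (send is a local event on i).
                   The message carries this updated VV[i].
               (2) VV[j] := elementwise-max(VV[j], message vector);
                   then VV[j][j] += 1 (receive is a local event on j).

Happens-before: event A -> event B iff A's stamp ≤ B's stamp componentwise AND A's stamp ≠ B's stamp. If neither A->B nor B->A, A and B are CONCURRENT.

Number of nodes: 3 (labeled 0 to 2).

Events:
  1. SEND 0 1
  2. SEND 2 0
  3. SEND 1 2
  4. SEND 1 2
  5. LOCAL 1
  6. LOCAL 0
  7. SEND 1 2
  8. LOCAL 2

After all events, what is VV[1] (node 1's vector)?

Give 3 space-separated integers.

Answer: 1 5 0

Derivation:
Initial: VV[0]=[0, 0, 0]
Initial: VV[1]=[0, 0, 0]
Initial: VV[2]=[0, 0, 0]
Event 1: SEND 0->1: VV[0][0]++ -> VV[0]=[1, 0, 0], msg_vec=[1, 0, 0]; VV[1]=max(VV[1],msg_vec) then VV[1][1]++ -> VV[1]=[1, 1, 0]
Event 2: SEND 2->0: VV[2][2]++ -> VV[2]=[0, 0, 1], msg_vec=[0, 0, 1]; VV[0]=max(VV[0],msg_vec) then VV[0][0]++ -> VV[0]=[2, 0, 1]
Event 3: SEND 1->2: VV[1][1]++ -> VV[1]=[1, 2, 0], msg_vec=[1, 2, 0]; VV[2]=max(VV[2],msg_vec) then VV[2][2]++ -> VV[2]=[1, 2, 2]
Event 4: SEND 1->2: VV[1][1]++ -> VV[1]=[1, 3, 0], msg_vec=[1, 3, 0]; VV[2]=max(VV[2],msg_vec) then VV[2][2]++ -> VV[2]=[1, 3, 3]
Event 5: LOCAL 1: VV[1][1]++ -> VV[1]=[1, 4, 0]
Event 6: LOCAL 0: VV[0][0]++ -> VV[0]=[3, 0, 1]
Event 7: SEND 1->2: VV[1][1]++ -> VV[1]=[1, 5, 0], msg_vec=[1, 5, 0]; VV[2]=max(VV[2],msg_vec) then VV[2][2]++ -> VV[2]=[1, 5, 4]
Event 8: LOCAL 2: VV[2][2]++ -> VV[2]=[1, 5, 5]
Final vectors: VV[0]=[3, 0, 1]; VV[1]=[1, 5, 0]; VV[2]=[1, 5, 5]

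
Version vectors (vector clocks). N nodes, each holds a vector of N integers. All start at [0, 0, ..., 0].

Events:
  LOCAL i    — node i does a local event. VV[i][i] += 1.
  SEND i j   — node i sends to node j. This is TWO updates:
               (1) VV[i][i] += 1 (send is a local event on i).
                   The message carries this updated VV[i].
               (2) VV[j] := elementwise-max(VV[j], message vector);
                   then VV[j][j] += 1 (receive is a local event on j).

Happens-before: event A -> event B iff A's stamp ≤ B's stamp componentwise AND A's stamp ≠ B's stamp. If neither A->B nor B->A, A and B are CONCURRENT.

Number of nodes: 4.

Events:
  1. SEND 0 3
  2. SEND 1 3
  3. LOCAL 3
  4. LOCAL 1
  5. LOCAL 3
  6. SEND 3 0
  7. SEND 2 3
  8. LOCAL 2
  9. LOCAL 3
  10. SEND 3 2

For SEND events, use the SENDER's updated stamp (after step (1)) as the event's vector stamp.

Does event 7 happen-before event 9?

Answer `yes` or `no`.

Initial: VV[0]=[0, 0, 0, 0]
Initial: VV[1]=[0, 0, 0, 0]
Initial: VV[2]=[0, 0, 0, 0]
Initial: VV[3]=[0, 0, 0, 0]
Event 1: SEND 0->3: VV[0][0]++ -> VV[0]=[1, 0, 0, 0], msg_vec=[1, 0, 0, 0]; VV[3]=max(VV[3],msg_vec) then VV[3][3]++ -> VV[3]=[1, 0, 0, 1]
Event 2: SEND 1->3: VV[1][1]++ -> VV[1]=[0, 1, 0, 0], msg_vec=[0, 1, 0, 0]; VV[3]=max(VV[3],msg_vec) then VV[3][3]++ -> VV[3]=[1, 1, 0, 2]
Event 3: LOCAL 3: VV[3][3]++ -> VV[3]=[1, 1, 0, 3]
Event 4: LOCAL 1: VV[1][1]++ -> VV[1]=[0, 2, 0, 0]
Event 5: LOCAL 3: VV[3][3]++ -> VV[3]=[1, 1, 0, 4]
Event 6: SEND 3->0: VV[3][3]++ -> VV[3]=[1, 1, 0, 5], msg_vec=[1, 1, 0, 5]; VV[0]=max(VV[0],msg_vec) then VV[0][0]++ -> VV[0]=[2, 1, 0, 5]
Event 7: SEND 2->3: VV[2][2]++ -> VV[2]=[0, 0, 1, 0], msg_vec=[0, 0, 1, 0]; VV[3]=max(VV[3],msg_vec) then VV[3][3]++ -> VV[3]=[1, 1, 1, 6]
Event 8: LOCAL 2: VV[2][2]++ -> VV[2]=[0, 0, 2, 0]
Event 9: LOCAL 3: VV[3][3]++ -> VV[3]=[1, 1, 1, 7]
Event 10: SEND 3->2: VV[3][3]++ -> VV[3]=[1, 1, 1, 8], msg_vec=[1, 1, 1, 8]; VV[2]=max(VV[2],msg_vec) then VV[2][2]++ -> VV[2]=[1, 1, 3, 8]
Event 7 stamp: [0, 0, 1, 0]
Event 9 stamp: [1, 1, 1, 7]
[0, 0, 1, 0] <= [1, 1, 1, 7]? True. Equal? False. Happens-before: True

Answer: yes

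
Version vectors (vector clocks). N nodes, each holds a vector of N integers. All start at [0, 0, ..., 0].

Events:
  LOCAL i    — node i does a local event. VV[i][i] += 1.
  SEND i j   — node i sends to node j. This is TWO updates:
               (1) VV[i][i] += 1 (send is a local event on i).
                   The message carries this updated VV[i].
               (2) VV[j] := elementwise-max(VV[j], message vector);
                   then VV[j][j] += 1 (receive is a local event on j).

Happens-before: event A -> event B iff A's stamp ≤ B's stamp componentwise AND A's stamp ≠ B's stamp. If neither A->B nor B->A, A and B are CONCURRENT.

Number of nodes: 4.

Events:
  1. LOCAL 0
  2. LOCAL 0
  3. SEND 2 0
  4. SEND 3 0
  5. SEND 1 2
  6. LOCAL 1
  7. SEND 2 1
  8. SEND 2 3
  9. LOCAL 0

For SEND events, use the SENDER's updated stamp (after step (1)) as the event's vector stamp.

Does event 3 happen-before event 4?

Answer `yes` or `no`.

Initial: VV[0]=[0, 0, 0, 0]
Initial: VV[1]=[0, 0, 0, 0]
Initial: VV[2]=[0, 0, 0, 0]
Initial: VV[3]=[0, 0, 0, 0]
Event 1: LOCAL 0: VV[0][0]++ -> VV[0]=[1, 0, 0, 0]
Event 2: LOCAL 0: VV[0][0]++ -> VV[0]=[2, 0, 0, 0]
Event 3: SEND 2->0: VV[2][2]++ -> VV[2]=[0, 0, 1, 0], msg_vec=[0, 0, 1, 0]; VV[0]=max(VV[0],msg_vec) then VV[0][0]++ -> VV[0]=[3, 0, 1, 0]
Event 4: SEND 3->0: VV[3][3]++ -> VV[3]=[0, 0, 0, 1], msg_vec=[0, 0, 0, 1]; VV[0]=max(VV[0],msg_vec) then VV[0][0]++ -> VV[0]=[4, 0, 1, 1]
Event 5: SEND 1->2: VV[1][1]++ -> VV[1]=[0, 1, 0, 0], msg_vec=[0, 1, 0, 0]; VV[2]=max(VV[2],msg_vec) then VV[2][2]++ -> VV[2]=[0, 1, 2, 0]
Event 6: LOCAL 1: VV[1][1]++ -> VV[1]=[0, 2, 0, 0]
Event 7: SEND 2->1: VV[2][2]++ -> VV[2]=[0, 1, 3, 0], msg_vec=[0, 1, 3, 0]; VV[1]=max(VV[1],msg_vec) then VV[1][1]++ -> VV[1]=[0, 3, 3, 0]
Event 8: SEND 2->3: VV[2][2]++ -> VV[2]=[0, 1, 4, 0], msg_vec=[0, 1, 4, 0]; VV[3]=max(VV[3],msg_vec) then VV[3][3]++ -> VV[3]=[0, 1, 4, 2]
Event 9: LOCAL 0: VV[0][0]++ -> VV[0]=[5, 0, 1, 1]
Event 3 stamp: [0, 0, 1, 0]
Event 4 stamp: [0, 0, 0, 1]
[0, 0, 1, 0] <= [0, 0, 0, 1]? False. Equal? False. Happens-before: False

Answer: no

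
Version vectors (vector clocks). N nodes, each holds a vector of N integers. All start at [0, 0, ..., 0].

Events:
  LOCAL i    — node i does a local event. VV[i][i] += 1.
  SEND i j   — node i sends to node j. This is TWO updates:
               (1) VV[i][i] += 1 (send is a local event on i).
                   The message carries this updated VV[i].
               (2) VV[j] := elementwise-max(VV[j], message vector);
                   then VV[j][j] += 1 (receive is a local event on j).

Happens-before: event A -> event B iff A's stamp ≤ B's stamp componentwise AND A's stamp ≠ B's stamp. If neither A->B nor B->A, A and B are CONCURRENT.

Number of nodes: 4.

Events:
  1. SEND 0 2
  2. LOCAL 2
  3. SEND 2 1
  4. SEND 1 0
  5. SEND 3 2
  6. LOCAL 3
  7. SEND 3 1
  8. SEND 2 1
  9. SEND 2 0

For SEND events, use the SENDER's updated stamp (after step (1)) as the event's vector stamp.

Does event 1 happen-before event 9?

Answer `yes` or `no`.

Initial: VV[0]=[0, 0, 0, 0]
Initial: VV[1]=[0, 0, 0, 0]
Initial: VV[2]=[0, 0, 0, 0]
Initial: VV[3]=[0, 0, 0, 0]
Event 1: SEND 0->2: VV[0][0]++ -> VV[0]=[1, 0, 0, 0], msg_vec=[1, 0, 0, 0]; VV[2]=max(VV[2],msg_vec) then VV[2][2]++ -> VV[2]=[1, 0, 1, 0]
Event 2: LOCAL 2: VV[2][2]++ -> VV[2]=[1, 0, 2, 0]
Event 3: SEND 2->1: VV[2][2]++ -> VV[2]=[1, 0, 3, 0], msg_vec=[1, 0, 3, 0]; VV[1]=max(VV[1],msg_vec) then VV[1][1]++ -> VV[1]=[1, 1, 3, 0]
Event 4: SEND 1->0: VV[1][1]++ -> VV[1]=[1, 2, 3, 0], msg_vec=[1, 2, 3, 0]; VV[0]=max(VV[0],msg_vec) then VV[0][0]++ -> VV[0]=[2, 2, 3, 0]
Event 5: SEND 3->2: VV[3][3]++ -> VV[3]=[0, 0, 0, 1], msg_vec=[0, 0, 0, 1]; VV[2]=max(VV[2],msg_vec) then VV[2][2]++ -> VV[2]=[1, 0, 4, 1]
Event 6: LOCAL 3: VV[3][3]++ -> VV[3]=[0, 0, 0, 2]
Event 7: SEND 3->1: VV[3][3]++ -> VV[3]=[0, 0, 0, 3], msg_vec=[0, 0, 0, 3]; VV[1]=max(VV[1],msg_vec) then VV[1][1]++ -> VV[1]=[1, 3, 3, 3]
Event 8: SEND 2->1: VV[2][2]++ -> VV[2]=[1, 0, 5, 1], msg_vec=[1, 0, 5, 1]; VV[1]=max(VV[1],msg_vec) then VV[1][1]++ -> VV[1]=[1, 4, 5, 3]
Event 9: SEND 2->0: VV[2][2]++ -> VV[2]=[1, 0, 6, 1], msg_vec=[1, 0, 6, 1]; VV[0]=max(VV[0],msg_vec) then VV[0][0]++ -> VV[0]=[3, 2, 6, 1]
Event 1 stamp: [1, 0, 0, 0]
Event 9 stamp: [1, 0, 6, 1]
[1, 0, 0, 0] <= [1, 0, 6, 1]? True. Equal? False. Happens-before: True

Answer: yes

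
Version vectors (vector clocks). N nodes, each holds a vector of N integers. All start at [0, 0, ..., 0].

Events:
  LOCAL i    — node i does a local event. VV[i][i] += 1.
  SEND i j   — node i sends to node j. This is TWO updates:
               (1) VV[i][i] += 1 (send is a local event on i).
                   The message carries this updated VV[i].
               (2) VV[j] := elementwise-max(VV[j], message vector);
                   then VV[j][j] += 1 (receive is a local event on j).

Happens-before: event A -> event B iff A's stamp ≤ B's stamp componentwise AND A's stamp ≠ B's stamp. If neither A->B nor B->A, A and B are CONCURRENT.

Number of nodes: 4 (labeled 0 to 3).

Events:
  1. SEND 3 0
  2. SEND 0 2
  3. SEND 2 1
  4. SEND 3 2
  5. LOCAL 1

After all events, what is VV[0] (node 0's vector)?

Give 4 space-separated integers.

Initial: VV[0]=[0, 0, 0, 0]
Initial: VV[1]=[0, 0, 0, 0]
Initial: VV[2]=[0, 0, 0, 0]
Initial: VV[3]=[0, 0, 0, 0]
Event 1: SEND 3->0: VV[3][3]++ -> VV[3]=[0, 0, 0, 1], msg_vec=[0, 0, 0, 1]; VV[0]=max(VV[0],msg_vec) then VV[0][0]++ -> VV[0]=[1, 0, 0, 1]
Event 2: SEND 0->2: VV[0][0]++ -> VV[0]=[2, 0, 0, 1], msg_vec=[2, 0, 0, 1]; VV[2]=max(VV[2],msg_vec) then VV[2][2]++ -> VV[2]=[2, 0, 1, 1]
Event 3: SEND 2->1: VV[2][2]++ -> VV[2]=[2, 0, 2, 1], msg_vec=[2, 0, 2, 1]; VV[1]=max(VV[1],msg_vec) then VV[1][1]++ -> VV[1]=[2, 1, 2, 1]
Event 4: SEND 3->2: VV[3][3]++ -> VV[3]=[0, 0, 0, 2], msg_vec=[0, 0, 0, 2]; VV[2]=max(VV[2],msg_vec) then VV[2][2]++ -> VV[2]=[2, 0, 3, 2]
Event 5: LOCAL 1: VV[1][1]++ -> VV[1]=[2, 2, 2, 1]
Final vectors: VV[0]=[2, 0, 0, 1]; VV[1]=[2, 2, 2, 1]; VV[2]=[2, 0, 3, 2]; VV[3]=[0, 0, 0, 2]

Answer: 2 0 0 1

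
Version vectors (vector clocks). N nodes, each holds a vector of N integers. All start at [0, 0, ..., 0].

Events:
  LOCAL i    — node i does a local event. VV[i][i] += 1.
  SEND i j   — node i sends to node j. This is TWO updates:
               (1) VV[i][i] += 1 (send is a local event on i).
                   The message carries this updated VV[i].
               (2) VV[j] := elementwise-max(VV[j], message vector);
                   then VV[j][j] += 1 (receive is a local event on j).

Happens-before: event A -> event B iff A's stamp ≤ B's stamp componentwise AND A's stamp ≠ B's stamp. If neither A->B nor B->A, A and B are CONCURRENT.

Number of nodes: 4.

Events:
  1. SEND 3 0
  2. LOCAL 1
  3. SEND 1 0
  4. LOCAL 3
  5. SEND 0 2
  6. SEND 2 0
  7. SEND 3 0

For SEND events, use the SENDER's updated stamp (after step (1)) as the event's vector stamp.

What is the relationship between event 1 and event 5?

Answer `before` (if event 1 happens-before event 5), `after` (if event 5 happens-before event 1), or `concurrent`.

Answer: before

Derivation:
Initial: VV[0]=[0, 0, 0, 0]
Initial: VV[1]=[0, 0, 0, 0]
Initial: VV[2]=[0, 0, 0, 0]
Initial: VV[3]=[0, 0, 0, 0]
Event 1: SEND 3->0: VV[3][3]++ -> VV[3]=[0, 0, 0, 1], msg_vec=[0, 0, 0, 1]; VV[0]=max(VV[0],msg_vec) then VV[0][0]++ -> VV[0]=[1, 0, 0, 1]
Event 2: LOCAL 1: VV[1][1]++ -> VV[1]=[0, 1, 0, 0]
Event 3: SEND 1->0: VV[1][1]++ -> VV[1]=[0, 2, 0, 0], msg_vec=[0, 2, 0, 0]; VV[0]=max(VV[0],msg_vec) then VV[0][0]++ -> VV[0]=[2, 2, 0, 1]
Event 4: LOCAL 3: VV[3][3]++ -> VV[3]=[0, 0, 0, 2]
Event 5: SEND 0->2: VV[0][0]++ -> VV[0]=[3, 2, 0, 1], msg_vec=[3, 2, 0, 1]; VV[2]=max(VV[2],msg_vec) then VV[2][2]++ -> VV[2]=[3, 2, 1, 1]
Event 6: SEND 2->0: VV[2][2]++ -> VV[2]=[3, 2, 2, 1], msg_vec=[3, 2, 2, 1]; VV[0]=max(VV[0],msg_vec) then VV[0][0]++ -> VV[0]=[4, 2, 2, 1]
Event 7: SEND 3->0: VV[3][3]++ -> VV[3]=[0, 0, 0, 3], msg_vec=[0, 0, 0, 3]; VV[0]=max(VV[0],msg_vec) then VV[0][0]++ -> VV[0]=[5, 2, 2, 3]
Event 1 stamp: [0, 0, 0, 1]
Event 5 stamp: [3, 2, 0, 1]
[0, 0, 0, 1] <= [3, 2, 0, 1]? True
[3, 2, 0, 1] <= [0, 0, 0, 1]? False
Relation: before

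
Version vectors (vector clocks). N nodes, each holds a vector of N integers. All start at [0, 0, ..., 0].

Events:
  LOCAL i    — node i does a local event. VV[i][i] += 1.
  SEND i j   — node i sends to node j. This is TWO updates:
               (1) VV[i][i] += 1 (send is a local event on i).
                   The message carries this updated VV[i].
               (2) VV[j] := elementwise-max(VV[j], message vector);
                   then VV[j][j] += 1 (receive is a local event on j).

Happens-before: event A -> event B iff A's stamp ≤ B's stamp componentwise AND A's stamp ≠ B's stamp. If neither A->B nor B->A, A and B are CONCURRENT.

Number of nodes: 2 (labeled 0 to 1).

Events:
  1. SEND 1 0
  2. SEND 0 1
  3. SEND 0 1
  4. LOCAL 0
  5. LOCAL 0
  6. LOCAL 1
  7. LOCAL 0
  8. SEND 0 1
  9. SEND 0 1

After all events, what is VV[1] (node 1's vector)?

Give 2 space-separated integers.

Answer: 8 6

Derivation:
Initial: VV[0]=[0, 0]
Initial: VV[1]=[0, 0]
Event 1: SEND 1->0: VV[1][1]++ -> VV[1]=[0, 1], msg_vec=[0, 1]; VV[0]=max(VV[0],msg_vec) then VV[0][0]++ -> VV[0]=[1, 1]
Event 2: SEND 0->1: VV[0][0]++ -> VV[0]=[2, 1], msg_vec=[2, 1]; VV[1]=max(VV[1],msg_vec) then VV[1][1]++ -> VV[1]=[2, 2]
Event 3: SEND 0->1: VV[0][0]++ -> VV[0]=[3, 1], msg_vec=[3, 1]; VV[1]=max(VV[1],msg_vec) then VV[1][1]++ -> VV[1]=[3, 3]
Event 4: LOCAL 0: VV[0][0]++ -> VV[0]=[4, 1]
Event 5: LOCAL 0: VV[0][0]++ -> VV[0]=[5, 1]
Event 6: LOCAL 1: VV[1][1]++ -> VV[1]=[3, 4]
Event 7: LOCAL 0: VV[0][0]++ -> VV[0]=[6, 1]
Event 8: SEND 0->1: VV[0][0]++ -> VV[0]=[7, 1], msg_vec=[7, 1]; VV[1]=max(VV[1],msg_vec) then VV[1][1]++ -> VV[1]=[7, 5]
Event 9: SEND 0->1: VV[0][0]++ -> VV[0]=[8, 1], msg_vec=[8, 1]; VV[1]=max(VV[1],msg_vec) then VV[1][1]++ -> VV[1]=[8, 6]
Final vectors: VV[0]=[8, 1]; VV[1]=[8, 6]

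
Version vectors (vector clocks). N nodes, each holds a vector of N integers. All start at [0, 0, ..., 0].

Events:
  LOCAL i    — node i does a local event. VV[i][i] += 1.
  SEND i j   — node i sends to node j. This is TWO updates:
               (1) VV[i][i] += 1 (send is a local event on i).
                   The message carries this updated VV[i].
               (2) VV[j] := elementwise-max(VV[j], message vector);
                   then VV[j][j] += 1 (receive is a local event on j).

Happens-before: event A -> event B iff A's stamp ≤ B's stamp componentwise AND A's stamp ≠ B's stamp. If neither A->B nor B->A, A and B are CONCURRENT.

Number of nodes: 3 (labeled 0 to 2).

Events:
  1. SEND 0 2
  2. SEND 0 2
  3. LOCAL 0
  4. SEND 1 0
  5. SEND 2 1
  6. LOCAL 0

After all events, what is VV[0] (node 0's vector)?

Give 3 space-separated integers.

Answer: 5 1 0

Derivation:
Initial: VV[0]=[0, 0, 0]
Initial: VV[1]=[0, 0, 0]
Initial: VV[2]=[0, 0, 0]
Event 1: SEND 0->2: VV[0][0]++ -> VV[0]=[1, 0, 0], msg_vec=[1, 0, 0]; VV[2]=max(VV[2],msg_vec) then VV[2][2]++ -> VV[2]=[1, 0, 1]
Event 2: SEND 0->2: VV[0][0]++ -> VV[0]=[2, 0, 0], msg_vec=[2, 0, 0]; VV[2]=max(VV[2],msg_vec) then VV[2][2]++ -> VV[2]=[2, 0, 2]
Event 3: LOCAL 0: VV[0][0]++ -> VV[0]=[3, 0, 0]
Event 4: SEND 1->0: VV[1][1]++ -> VV[1]=[0, 1, 0], msg_vec=[0, 1, 0]; VV[0]=max(VV[0],msg_vec) then VV[0][0]++ -> VV[0]=[4, 1, 0]
Event 5: SEND 2->1: VV[2][2]++ -> VV[2]=[2, 0, 3], msg_vec=[2, 0, 3]; VV[1]=max(VV[1],msg_vec) then VV[1][1]++ -> VV[1]=[2, 2, 3]
Event 6: LOCAL 0: VV[0][0]++ -> VV[0]=[5, 1, 0]
Final vectors: VV[0]=[5, 1, 0]; VV[1]=[2, 2, 3]; VV[2]=[2, 0, 3]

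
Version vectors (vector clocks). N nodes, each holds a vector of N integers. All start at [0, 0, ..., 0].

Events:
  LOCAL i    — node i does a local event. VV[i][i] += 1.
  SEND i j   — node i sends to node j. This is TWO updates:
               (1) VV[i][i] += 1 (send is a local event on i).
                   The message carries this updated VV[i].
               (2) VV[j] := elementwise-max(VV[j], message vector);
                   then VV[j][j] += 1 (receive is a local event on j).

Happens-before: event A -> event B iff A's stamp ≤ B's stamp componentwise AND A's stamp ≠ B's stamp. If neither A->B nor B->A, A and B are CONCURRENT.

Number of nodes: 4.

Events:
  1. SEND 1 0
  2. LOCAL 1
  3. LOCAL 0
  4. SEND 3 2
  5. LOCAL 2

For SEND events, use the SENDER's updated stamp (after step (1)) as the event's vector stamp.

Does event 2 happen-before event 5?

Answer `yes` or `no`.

Initial: VV[0]=[0, 0, 0, 0]
Initial: VV[1]=[0, 0, 0, 0]
Initial: VV[2]=[0, 0, 0, 0]
Initial: VV[3]=[0, 0, 0, 0]
Event 1: SEND 1->0: VV[1][1]++ -> VV[1]=[0, 1, 0, 0], msg_vec=[0, 1, 0, 0]; VV[0]=max(VV[0],msg_vec) then VV[0][0]++ -> VV[0]=[1, 1, 0, 0]
Event 2: LOCAL 1: VV[1][1]++ -> VV[1]=[0, 2, 0, 0]
Event 3: LOCAL 0: VV[0][0]++ -> VV[0]=[2, 1, 0, 0]
Event 4: SEND 3->2: VV[3][3]++ -> VV[3]=[0, 0, 0, 1], msg_vec=[0, 0, 0, 1]; VV[2]=max(VV[2],msg_vec) then VV[2][2]++ -> VV[2]=[0, 0, 1, 1]
Event 5: LOCAL 2: VV[2][2]++ -> VV[2]=[0, 0, 2, 1]
Event 2 stamp: [0, 2, 0, 0]
Event 5 stamp: [0, 0, 2, 1]
[0, 2, 0, 0] <= [0, 0, 2, 1]? False. Equal? False. Happens-before: False

Answer: no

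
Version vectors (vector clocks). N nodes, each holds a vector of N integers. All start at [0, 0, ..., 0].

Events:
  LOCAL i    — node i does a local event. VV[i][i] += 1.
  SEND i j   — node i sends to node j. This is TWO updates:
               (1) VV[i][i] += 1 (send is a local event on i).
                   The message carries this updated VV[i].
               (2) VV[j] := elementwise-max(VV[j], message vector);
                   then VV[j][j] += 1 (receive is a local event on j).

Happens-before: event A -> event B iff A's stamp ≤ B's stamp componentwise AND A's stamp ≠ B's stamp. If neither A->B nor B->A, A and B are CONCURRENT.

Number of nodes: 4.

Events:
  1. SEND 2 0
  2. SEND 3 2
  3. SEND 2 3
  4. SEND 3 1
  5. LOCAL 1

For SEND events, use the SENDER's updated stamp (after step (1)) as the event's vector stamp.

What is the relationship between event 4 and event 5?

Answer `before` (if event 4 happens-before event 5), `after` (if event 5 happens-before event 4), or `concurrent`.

Answer: before

Derivation:
Initial: VV[0]=[0, 0, 0, 0]
Initial: VV[1]=[0, 0, 0, 0]
Initial: VV[2]=[0, 0, 0, 0]
Initial: VV[3]=[0, 0, 0, 0]
Event 1: SEND 2->0: VV[2][2]++ -> VV[2]=[0, 0, 1, 0], msg_vec=[0, 0, 1, 0]; VV[0]=max(VV[0],msg_vec) then VV[0][0]++ -> VV[0]=[1, 0, 1, 0]
Event 2: SEND 3->2: VV[3][3]++ -> VV[3]=[0, 0, 0, 1], msg_vec=[0, 0, 0, 1]; VV[2]=max(VV[2],msg_vec) then VV[2][2]++ -> VV[2]=[0, 0, 2, 1]
Event 3: SEND 2->3: VV[2][2]++ -> VV[2]=[0, 0, 3, 1], msg_vec=[0, 0, 3, 1]; VV[3]=max(VV[3],msg_vec) then VV[3][3]++ -> VV[3]=[0, 0, 3, 2]
Event 4: SEND 3->1: VV[3][3]++ -> VV[3]=[0, 0, 3, 3], msg_vec=[0, 0, 3, 3]; VV[1]=max(VV[1],msg_vec) then VV[1][1]++ -> VV[1]=[0, 1, 3, 3]
Event 5: LOCAL 1: VV[1][1]++ -> VV[1]=[0, 2, 3, 3]
Event 4 stamp: [0, 0, 3, 3]
Event 5 stamp: [0, 2, 3, 3]
[0, 0, 3, 3] <= [0, 2, 3, 3]? True
[0, 2, 3, 3] <= [0, 0, 3, 3]? False
Relation: before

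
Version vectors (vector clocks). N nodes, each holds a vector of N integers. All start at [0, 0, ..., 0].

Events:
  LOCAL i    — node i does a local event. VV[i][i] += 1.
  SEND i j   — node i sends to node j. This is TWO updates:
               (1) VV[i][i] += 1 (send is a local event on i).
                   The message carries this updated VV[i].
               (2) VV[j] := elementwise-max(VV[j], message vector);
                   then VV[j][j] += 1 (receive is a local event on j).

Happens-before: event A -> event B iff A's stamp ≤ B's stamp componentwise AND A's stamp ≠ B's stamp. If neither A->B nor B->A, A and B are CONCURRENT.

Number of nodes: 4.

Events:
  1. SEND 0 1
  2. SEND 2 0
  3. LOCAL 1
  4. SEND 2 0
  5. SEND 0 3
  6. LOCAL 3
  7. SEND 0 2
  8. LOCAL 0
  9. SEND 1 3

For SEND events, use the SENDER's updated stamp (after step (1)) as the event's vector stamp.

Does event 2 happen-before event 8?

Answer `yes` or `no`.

Initial: VV[0]=[0, 0, 0, 0]
Initial: VV[1]=[0, 0, 0, 0]
Initial: VV[2]=[0, 0, 0, 0]
Initial: VV[3]=[0, 0, 0, 0]
Event 1: SEND 0->1: VV[0][0]++ -> VV[0]=[1, 0, 0, 0], msg_vec=[1, 0, 0, 0]; VV[1]=max(VV[1],msg_vec) then VV[1][1]++ -> VV[1]=[1, 1, 0, 0]
Event 2: SEND 2->0: VV[2][2]++ -> VV[2]=[0, 0, 1, 0], msg_vec=[0, 0, 1, 0]; VV[0]=max(VV[0],msg_vec) then VV[0][0]++ -> VV[0]=[2, 0, 1, 0]
Event 3: LOCAL 1: VV[1][1]++ -> VV[1]=[1, 2, 0, 0]
Event 4: SEND 2->0: VV[2][2]++ -> VV[2]=[0, 0, 2, 0], msg_vec=[0, 0, 2, 0]; VV[0]=max(VV[0],msg_vec) then VV[0][0]++ -> VV[0]=[3, 0, 2, 0]
Event 5: SEND 0->3: VV[0][0]++ -> VV[0]=[4, 0, 2, 0], msg_vec=[4, 0, 2, 0]; VV[3]=max(VV[3],msg_vec) then VV[3][3]++ -> VV[3]=[4, 0, 2, 1]
Event 6: LOCAL 3: VV[3][3]++ -> VV[3]=[4, 0, 2, 2]
Event 7: SEND 0->2: VV[0][0]++ -> VV[0]=[5, 0, 2, 0], msg_vec=[5, 0, 2, 0]; VV[2]=max(VV[2],msg_vec) then VV[2][2]++ -> VV[2]=[5, 0, 3, 0]
Event 8: LOCAL 0: VV[0][0]++ -> VV[0]=[6, 0, 2, 0]
Event 9: SEND 1->3: VV[1][1]++ -> VV[1]=[1, 3, 0, 0], msg_vec=[1, 3, 0, 0]; VV[3]=max(VV[3],msg_vec) then VV[3][3]++ -> VV[3]=[4, 3, 2, 3]
Event 2 stamp: [0, 0, 1, 0]
Event 8 stamp: [6, 0, 2, 0]
[0, 0, 1, 0] <= [6, 0, 2, 0]? True. Equal? False. Happens-before: True

Answer: yes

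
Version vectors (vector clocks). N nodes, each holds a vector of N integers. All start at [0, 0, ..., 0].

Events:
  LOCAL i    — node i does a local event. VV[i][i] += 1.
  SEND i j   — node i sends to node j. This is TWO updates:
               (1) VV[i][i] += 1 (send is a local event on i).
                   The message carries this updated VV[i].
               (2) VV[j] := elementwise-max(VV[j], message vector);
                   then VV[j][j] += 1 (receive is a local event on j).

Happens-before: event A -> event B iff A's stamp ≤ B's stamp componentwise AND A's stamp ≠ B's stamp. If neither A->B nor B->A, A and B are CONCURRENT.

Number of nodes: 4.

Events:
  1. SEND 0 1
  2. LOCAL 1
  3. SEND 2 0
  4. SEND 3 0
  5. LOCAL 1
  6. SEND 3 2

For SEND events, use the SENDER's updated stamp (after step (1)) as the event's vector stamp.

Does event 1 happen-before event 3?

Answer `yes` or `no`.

Answer: no

Derivation:
Initial: VV[0]=[0, 0, 0, 0]
Initial: VV[1]=[0, 0, 0, 0]
Initial: VV[2]=[0, 0, 0, 0]
Initial: VV[3]=[0, 0, 0, 0]
Event 1: SEND 0->1: VV[0][0]++ -> VV[0]=[1, 0, 0, 0], msg_vec=[1, 0, 0, 0]; VV[1]=max(VV[1],msg_vec) then VV[1][1]++ -> VV[1]=[1, 1, 0, 0]
Event 2: LOCAL 1: VV[1][1]++ -> VV[1]=[1, 2, 0, 0]
Event 3: SEND 2->0: VV[2][2]++ -> VV[2]=[0, 0, 1, 0], msg_vec=[0, 0, 1, 0]; VV[0]=max(VV[0],msg_vec) then VV[0][0]++ -> VV[0]=[2, 0, 1, 0]
Event 4: SEND 3->0: VV[3][3]++ -> VV[3]=[0, 0, 0, 1], msg_vec=[0, 0, 0, 1]; VV[0]=max(VV[0],msg_vec) then VV[0][0]++ -> VV[0]=[3, 0, 1, 1]
Event 5: LOCAL 1: VV[1][1]++ -> VV[1]=[1, 3, 0, 0]
Event 6: SEND 3->2: VV[3][3]++ -> VV[3]=[0, 0, 0, 2], msg_vec=[0, 0, 0, 2]; VV[2]=max(VV[2],msg_vec) then VV[2][2]++ -> VV[2]=[0, 0, 2, 2]
Event 1 stamp: [1, 0, 0, 0]
Event 3 stamp: [0, 0, 1, 0]
[1, 0, 0, 0] <= [0, 0, 1, 0]? False. Equal? False. Happens-before: False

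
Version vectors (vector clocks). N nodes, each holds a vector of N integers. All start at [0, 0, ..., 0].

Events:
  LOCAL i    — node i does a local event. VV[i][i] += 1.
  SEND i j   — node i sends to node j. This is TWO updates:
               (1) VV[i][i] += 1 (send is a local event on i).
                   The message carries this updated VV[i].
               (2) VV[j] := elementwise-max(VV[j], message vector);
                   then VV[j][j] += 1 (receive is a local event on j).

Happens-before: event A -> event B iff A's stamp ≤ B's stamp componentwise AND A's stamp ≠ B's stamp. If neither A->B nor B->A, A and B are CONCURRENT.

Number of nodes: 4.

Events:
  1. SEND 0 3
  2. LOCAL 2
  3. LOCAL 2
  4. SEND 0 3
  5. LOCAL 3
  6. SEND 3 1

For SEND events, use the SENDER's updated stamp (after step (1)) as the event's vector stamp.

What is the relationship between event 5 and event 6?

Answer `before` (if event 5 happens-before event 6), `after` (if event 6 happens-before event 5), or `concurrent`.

Answer: before

Derivation:
Initial: VV[0]=[0, 0, 0, 0]
Initial: VV[1]=[0, 0, 0, 0]
Initial: VV[2]=[0, 0, 0, 0]
Initial: VV[3]=[0, 0, 0, 0]
Event 1: SEND 0->3: VV[0][0]++ -> VV[0]=[1, 0, 0, 0], msg_vec=[1, 0, 0, 0]; VV[3]=max(VV[3],msg_vec) then VV[3][3]++ -> VV[3]=[1, 0, 0, 1]
Event 2: LOCAL 2: VV[2][2]++ -> VV[2]=[0, 0, 1, 0]
Event 3: LOCAL 2: VV[2][2]++ -> VV[2]=[0, 0, 2, 0]
Event 4: SEND 0->3: VV[0][0]++ -> VV[0]=[2, 0, 0, 0], msg_vec=[2, 0, 0, 0]; VV[3]=max(VV[3],msg_vec) then VV[3][3]++ -> VV[3]=[2, 0, 0, 2]
Event 5: LOCAL 3: VV[3][3]++ -> VV[3]=[2, 0, 0, 3]
Event 6: SEND 3->1: VV[3][3]++ -> VV[3]=[2, 0, 0, 4], msg_vec=[2, 0, 0, 4]; VV[1]=max(VV[1],msg_vec) then VV[1][1]++ -> VV[1]=[2, 1, 0, 4]
Event 5 stamp: [2, 0, 0, 3]
Event 6 stamp: [2, 0, 0, 4]
[2, 0, 0, 3] <= [2, 0, 0, 4]? True
[2, 0, 0, 4] <= [2, 0, 0, 3]? False
Relation: before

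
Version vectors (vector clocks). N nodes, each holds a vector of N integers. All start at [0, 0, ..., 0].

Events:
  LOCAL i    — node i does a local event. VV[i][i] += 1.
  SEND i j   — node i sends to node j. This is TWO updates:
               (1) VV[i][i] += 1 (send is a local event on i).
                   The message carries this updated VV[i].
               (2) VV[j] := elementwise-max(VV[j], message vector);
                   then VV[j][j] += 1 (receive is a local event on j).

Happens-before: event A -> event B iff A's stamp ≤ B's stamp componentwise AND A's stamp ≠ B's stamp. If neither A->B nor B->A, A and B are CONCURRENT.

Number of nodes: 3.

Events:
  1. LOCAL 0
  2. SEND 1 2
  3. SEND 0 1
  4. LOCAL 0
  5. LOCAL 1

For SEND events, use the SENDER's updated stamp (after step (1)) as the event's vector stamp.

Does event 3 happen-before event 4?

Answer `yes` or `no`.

Initial: VV[0]=[0, 0, 0]
Initial: VV[1]=[0, 0, 0]
Initial: VV[2]=[0, 0, 0]
Event 1: LOCAL 0: VV[0][0]++ -> VV[0]=[1, 0, 0]
Event 2: SEND 1->2: VV[1][1]++ -> VV[1]=[0, 1, 0], msg_vec=[0, 1, 0]; VV[2]=max(VV[2],msg_vec) then VV[2][2]++ -> VV[2]=[0, 1, 1]
Event 3: SEND 0->1: VV[0][0]++ -> VV[0]=[2, 0, 0], msg_vec=[2, 0, 0]; VV[1]=max(VV[1],msg_vec) then VV[1][1]++ -> VV[1]=[2, 2, 0]
Event 4: LOCAL 0: VV[0][0]++ -> VV[0]=[3, 0, 0]
Event 5: LOCAL 1: VV[1][1]++ -> VV[1]=[2, 3, 0]
Event 3 stamp: [2, 0, 0]
Event 4 stamp: [3, 0, 0]
[2, 0, 0] <= [3, 0, 0]? True. Equal? False. Happens-before: True

Answer: yes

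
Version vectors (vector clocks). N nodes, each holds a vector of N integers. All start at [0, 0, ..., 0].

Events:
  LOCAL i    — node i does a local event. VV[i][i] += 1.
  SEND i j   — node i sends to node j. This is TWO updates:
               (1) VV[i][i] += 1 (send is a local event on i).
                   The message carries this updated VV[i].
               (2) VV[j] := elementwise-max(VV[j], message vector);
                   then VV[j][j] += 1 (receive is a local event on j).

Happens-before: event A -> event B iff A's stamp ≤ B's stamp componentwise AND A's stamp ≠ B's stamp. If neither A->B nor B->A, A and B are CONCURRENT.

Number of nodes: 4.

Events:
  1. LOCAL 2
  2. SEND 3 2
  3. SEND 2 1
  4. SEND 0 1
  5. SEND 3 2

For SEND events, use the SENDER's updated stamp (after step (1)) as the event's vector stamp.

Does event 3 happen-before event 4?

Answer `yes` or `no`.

Answer: no

Derivation:
Initial: VV[0]=[0, 0, 0, 0]
Initial: VV[1]=[0, 0, 0, 0]
Initial: VV[2]=[0, 0, 0, 0]
Initial: VV[3]=[0, 0, 0, 0]
Event 1: LOCAL 2: VV[2][2]++ -> VV[2]=[0, 0, 1, 0]
Event 2: SEND 3->2: VV[3][3]++ -> VV[3]=[0, 0, 0, 1], msg_vec=[0, 0, 0, 1]; VV[2]=max(VV[2],msg_vec) then VV[2][2]++ -> VV[2]=[0, 0, 2, 1]
Event 3: SEND 2->1: VV[2][2]++ -> VV[2]=[0, 0, 3, 1], msg_vec=[0, 0, 3, 1]; VV[1]=max(VV[1],msg_vec) then VV[1][1]++ -> VV[1]=[0, 1, 3, 1]
Event 4: SEND 0->1: VV[0][0]++ -> VV[0]=[1, 0, 0, 0], msg_vec=[1, 0, 0, 0]; VV[1]=max(VV[1],msg_vec) then VV[1][1]++ -> VV[1]=[1, 2, 3, 1]
Event 5: SEND 3->2: VV[3][3]++ -> VV[3]=[0, 0, 0, 2], msg_vec=[0, 0, 0, 2]; VV[2]=max(VV[2],msg_vec) then VV[2][2]++ -> VV[2]=[0, 0, 4, 2]
Event 3 stamp: [0, 0, 3, 1]
Event 4 stamp: [1, 0, 0, 0]
[0, 0, 3, 1] <= [1, 0, 0, 0]? False. Equal? False. Happens-before: False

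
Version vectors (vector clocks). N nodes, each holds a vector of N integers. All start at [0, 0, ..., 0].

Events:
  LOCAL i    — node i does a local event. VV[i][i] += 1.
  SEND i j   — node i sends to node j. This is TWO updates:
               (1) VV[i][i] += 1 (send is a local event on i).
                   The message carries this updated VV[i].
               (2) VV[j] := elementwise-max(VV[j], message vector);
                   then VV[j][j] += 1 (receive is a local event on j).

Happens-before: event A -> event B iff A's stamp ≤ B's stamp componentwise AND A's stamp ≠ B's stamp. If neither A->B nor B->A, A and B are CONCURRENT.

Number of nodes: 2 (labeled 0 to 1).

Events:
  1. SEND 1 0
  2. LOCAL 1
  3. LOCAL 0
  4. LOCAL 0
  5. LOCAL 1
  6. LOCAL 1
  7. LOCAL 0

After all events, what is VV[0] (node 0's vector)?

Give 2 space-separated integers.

Answer: 4 1

Derivation:
Initial: VV[0]=[0, 0]
Initial: VV[1]=[0, 0]
Event 1: SEND 1->0: VV[1][1]++ -> VV[1]=[0, 1], msg_vec=[0, 1]; VV[0]=max(VV[0],msg_vec) then VV[0][0]++ -> VV[0]=[1, 1]
Event 2: LOCAL 1: VV[1][1]++ -> VV[1]=[0, 2]
Event 3: LOCAL 0: VV[0][0]++ -> VV[0]=[2, 1]
Event 4: LOCAL 0: VV[0][0]++ -> VV[0]=[3, 1]
Event 5: LOCAL 1: VV[1][1]++ -> VV[1]=[0, 3]
Event 6: LOCAL 1: VV[1][1]++ -> VV[1]=[0, 4]
Event 7: LOCAL 0: VV[0][0]++ -> VV[0]=[4, 1]
Final vectors: VV[0]=[4, 1]; VV[1]=[0, 4]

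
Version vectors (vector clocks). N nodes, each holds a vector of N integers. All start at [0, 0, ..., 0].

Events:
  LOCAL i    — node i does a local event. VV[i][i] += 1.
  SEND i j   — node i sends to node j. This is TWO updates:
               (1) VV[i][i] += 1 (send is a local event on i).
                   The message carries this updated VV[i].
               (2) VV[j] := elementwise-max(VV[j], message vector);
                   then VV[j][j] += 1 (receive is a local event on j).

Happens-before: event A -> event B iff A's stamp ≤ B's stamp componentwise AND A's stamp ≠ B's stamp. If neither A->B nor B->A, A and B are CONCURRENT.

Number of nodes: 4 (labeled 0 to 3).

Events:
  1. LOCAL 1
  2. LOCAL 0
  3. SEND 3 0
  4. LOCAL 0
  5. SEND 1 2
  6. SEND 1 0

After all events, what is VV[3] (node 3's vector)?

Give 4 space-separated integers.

Initial: VV[0]=[0, 0, 0, 0]
Initial: VV[1]=[0, 0, 0, 0]
Initial: VV[2]=[0, 0, 0, 0]
Initial: VV[3]=[0, 0, 0, 0]
Event 1: LOCAL 1: VV[1][1]++ -> VV[1]=[0, 1, 0, 0]
Event 2: LOCAL 0: VV[0][0]++ -> VV[0]=[1, 0, 0, 0]
Event 3: SEND 3->0: VV[3][3]++ -> VV[3]=[0, 0, 0, 1], msg_vec=[0, 0, 0, 1]; VV[0]=max(VV[0],msg_vec) then VV[0][0]++ -> VV[0]=[2, 0, 0, 1]
Event 4: LOCAL 0: VV[0][0]++ -> VV[0]=[3, 0, 0, 1]
Event 5: SEND 1->2: VV[1][1]++ -> VV[1]=[0, 2, 0, 0], msg_vec=[0, 2, 0, 0]; VV[2]=max(VV[2],msg_vec) then VV[2][2]++ -> VV[2]=[0, 2, 1, 0]
Event 6: SEND 1->0: VV[1][1]++ -> VV[1]=[0, 3, 0, 0], msg_vec=[0, 3, 0, 0]; VV[0]=max(VV[0],msg_vec) then VV[0][0]++ -> VV[0]=[4, 3, 0, 1]
Final vectors: VV[0]=[4, 3, 0, 1]; VV[1]=[0, 3, 0, 0]; VV[2]=[0, 2, 1, 0]; VV[3]=[0, 0, 0, 1]

Answer: 0 0 0 1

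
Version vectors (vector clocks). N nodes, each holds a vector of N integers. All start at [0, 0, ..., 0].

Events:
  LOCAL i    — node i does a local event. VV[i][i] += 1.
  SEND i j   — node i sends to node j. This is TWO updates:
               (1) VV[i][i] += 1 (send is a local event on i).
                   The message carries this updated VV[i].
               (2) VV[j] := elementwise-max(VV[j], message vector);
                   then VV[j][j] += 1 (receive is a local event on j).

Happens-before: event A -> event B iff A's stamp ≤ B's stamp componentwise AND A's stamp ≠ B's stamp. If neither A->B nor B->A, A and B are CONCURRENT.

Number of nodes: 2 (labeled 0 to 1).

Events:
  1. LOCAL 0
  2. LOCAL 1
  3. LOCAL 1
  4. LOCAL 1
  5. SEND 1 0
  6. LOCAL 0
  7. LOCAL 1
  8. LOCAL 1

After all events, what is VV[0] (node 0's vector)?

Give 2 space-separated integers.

Answer: 3 4

Derivation:
Initial: VV[0]=[0, 0]
Initial: VV[1]=[0, 0]
Event 1: LOCAL 0: VV[0][0]++ -> VV[0]=[1, 0]
Event 2: LOCAL 1: VV[1][1]++ -> VV[1]=[0, 1]
Event 3: LOCAL 1: VV[1][1]++ -> VV[1]=[0, 2]
Event 4: LOCAL 1: VV[1][1]++ -> VV[1]=[0, 3]
Event 5: SEND 1->0: VV[1][1]++ -> VV[1]=[0, 4], msg_vec=[0, 4]; VV[0]=max(VV[0],msg_vec) then VV[0][0]++ -> VV[0]=[2, 4]
Event 6: LOCAL 0: VV[0][0]++ -> VV[0]=[3, 4]
Event 7: LOCAL 1: VV[1][1]++ -> VV[1]=[0, 5]
Event 8: LOCAL 1: VV[1][1]++ -> VV[1]=[0, 6]
Final vectors: VV[0]=[3, 4]; VV[1]=[0, 6]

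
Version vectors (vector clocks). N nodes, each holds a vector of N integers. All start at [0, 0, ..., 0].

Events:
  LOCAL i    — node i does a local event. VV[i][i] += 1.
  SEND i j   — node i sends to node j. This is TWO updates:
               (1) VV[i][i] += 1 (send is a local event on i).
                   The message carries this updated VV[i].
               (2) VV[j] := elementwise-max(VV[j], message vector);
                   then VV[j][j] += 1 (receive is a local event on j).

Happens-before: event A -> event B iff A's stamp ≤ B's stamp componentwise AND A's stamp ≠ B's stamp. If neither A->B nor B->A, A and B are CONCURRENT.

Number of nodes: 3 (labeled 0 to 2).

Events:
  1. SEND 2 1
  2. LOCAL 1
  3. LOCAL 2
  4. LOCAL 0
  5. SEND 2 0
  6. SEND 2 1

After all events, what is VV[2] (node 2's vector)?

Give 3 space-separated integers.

Initial: VV[0]=[0, 0, 0]
Initial: VV[1]=[0, 0, 0]
Initial: VV[2]=[0, 0, 0]
Event 1: SEND 2->1: VV[2][2]++ -> VV[2]=[0, 0, 1], msg_vec=[0, 0, 1]; VV[1]=max(VV[1],msg_vec) then VV[1][1]++ -> VV[1]=[0, 1, 1]
Event 2: LOCAL 1: VV[1][1]++ -> VV[1]=[0, 2, 1]
Event 3: LOCAL 2: VV[2][2]++ -> VV[2]=[0, 0, 2]
Event 4: LOCAL 0: VV[0][0]++ -> VV[0]=[1, 0, 0]
Event 5: SEND 2->0: VV[2][2]++ -> VV[2]=[0, 0, 3], msg_vec=[0, 0, 3]; VV[0]=max(VV[0],msg_vec) then VV[0][0]++ -> VV[0]=[2, 0, 3]
Event 6: SEND 2->1: VV[2][2]++ -> VV[2]=[0, 0, 4], msg_vec=[0, 0, 4]; VV[1]=max(VV[1],msg_vec) then VV[1][1]++ -> VV[1]=[0, 3, 4]
Final vectors: VV[0]=[2, 0, 3]; VV[1]=[0, 3, 4]; VV[2]=[0, 0, 4]

Answer: 0 0 4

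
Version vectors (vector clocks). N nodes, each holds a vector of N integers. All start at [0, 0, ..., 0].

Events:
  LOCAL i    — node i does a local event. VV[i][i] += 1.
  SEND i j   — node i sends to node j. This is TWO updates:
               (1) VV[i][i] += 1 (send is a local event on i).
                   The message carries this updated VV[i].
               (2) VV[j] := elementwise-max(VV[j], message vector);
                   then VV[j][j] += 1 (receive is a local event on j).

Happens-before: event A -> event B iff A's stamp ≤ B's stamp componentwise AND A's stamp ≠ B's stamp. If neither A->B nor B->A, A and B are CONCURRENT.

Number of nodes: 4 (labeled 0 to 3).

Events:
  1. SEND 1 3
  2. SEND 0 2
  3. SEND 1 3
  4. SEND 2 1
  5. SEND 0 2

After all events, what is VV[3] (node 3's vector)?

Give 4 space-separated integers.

Answer: 0 2 0 2

Derivation:
Initial: VV[0]=[0, 0, 0, 0]
Initial: VV[1]=[0, 0, 0, 0]
Initial: VV[2]=[0, 0, 0, 0]
Initial: VV[3]=[0, 0, 0, 0]
Event 1: SEND 1->3: VV[1][1]++ -> VV[1]=[0, 1, 0, 0], msg_vec=[0, 1, 0, 0]; VV[3]=max(VV[3],msg_vec) then VV[3][3]++ -> VV[3]=[0, 1, 0, 1]
Event 2: SEND 0->2: VV[0][0]++ -> VV[0]=[1, 0, 0, 0], msg_vec=[1, 0, 0, 0]; VV[2]=max(VV[2],msg_vec) then VV[2][2]++ -> VV[2]=[1, 0, 1, 0]
Event 3: SEND 1->3: VV[1][1]++ -> VV[1]=[0, 2, 0, 0], msg_vec=[0, 2, 0, 0]; VV[3]=max(VV[3],msg_vec) then VV[3][3]++ -> VV[3]=[0, 2, 0, 2]
Event 4: SEND 2->1: VV[2][2]++ -> VV[2]=[1, 0, 2, 0], msg_vec=[1, 0, 2, 0]; VV[1]=max(VV[1],msg_vec) then VV[1][1]++ -> VV[1]=[1, 3, 2, 0]
Event 5: SEND 0->2: VV[0][0]++ -> VV[0]=[2, 0, 0, 0], msg_vec=[2, 0, 0, 0]; VV[2]=max(VV[2],msg_vec) then VV[2][2]++ -> VV[2]=[2, 0, 3, 0]
Final vectors: VV[0]=[2, 0, 0, 0]; VV[1]=[1, 3, 2, 0]; VV[2]=[2, 0, 3, 0]; VV[3]=[0, 2, 0, 2]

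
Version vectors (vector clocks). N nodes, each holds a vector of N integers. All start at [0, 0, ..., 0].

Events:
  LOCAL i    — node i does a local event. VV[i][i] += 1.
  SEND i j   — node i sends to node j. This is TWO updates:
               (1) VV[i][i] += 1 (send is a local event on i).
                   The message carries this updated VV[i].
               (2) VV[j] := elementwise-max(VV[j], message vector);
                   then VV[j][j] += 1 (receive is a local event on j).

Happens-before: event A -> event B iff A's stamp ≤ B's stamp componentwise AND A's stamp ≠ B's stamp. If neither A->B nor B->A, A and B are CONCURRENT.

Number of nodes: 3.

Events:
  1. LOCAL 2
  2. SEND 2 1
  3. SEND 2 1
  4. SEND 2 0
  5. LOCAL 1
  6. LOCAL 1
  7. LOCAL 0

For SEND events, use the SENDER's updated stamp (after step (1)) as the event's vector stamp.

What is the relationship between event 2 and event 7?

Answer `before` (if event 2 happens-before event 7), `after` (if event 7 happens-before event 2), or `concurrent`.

Initial: VV[0]=[0, 0, 0]
Initial: VV[1]=[0, 0, 0]
Initial: VV[2]=[0, 0, 0]
Event 1: LOCAL 2: VV[2][2]++ -> VV[2]=[0, 0, 1]
Event 2: SEND 2->1: VV[2][2]++ -> VV[2]=[0, 0, 2], msg_vec=[0, 0, 2]; VV[1]=max(VV[1],msg_vec) then VV[1][1]++ -> VV[1]=[0, 1, 2]
Event 3: SEND 2->1: VV[2][2]++ -> VV[2]=[0, 0, 3], msg_vec=[0, 0, 3]; VV[1]=max(VV[1],msg_vec) then VV[1][1]++ -> VV[1]=[0, 2, 3]
Event 4: SEND 2->0: VV[2][2]++ -> VV[2]=[0, 0, 4], msg_vec=[0, 0, 4]; VV[0]=max(VV[0],msg_vec) then VV[0][0]++ -> VV[0]=[1, 0, 4]
Event 5: LOCAL 1: VV[1][1]++ -> VV[1]=[0, 3, 3]
Event 6: LOCAL 1: VV[1][1]++ -> VV[1]=[0, 4, 3]
Event 7: LOCAL 0: VV[0][0]++ -> VV[0]=[2, 0, 4]
Event 2 stamp: [0, 0, 2]
Event 7 stamp: [2, 0, 4]
[0, 0, 2] <= [2, 0, 4]? True
[2, 0, 4] <= [0, 0, 2]? False
Relation: before

Answer: before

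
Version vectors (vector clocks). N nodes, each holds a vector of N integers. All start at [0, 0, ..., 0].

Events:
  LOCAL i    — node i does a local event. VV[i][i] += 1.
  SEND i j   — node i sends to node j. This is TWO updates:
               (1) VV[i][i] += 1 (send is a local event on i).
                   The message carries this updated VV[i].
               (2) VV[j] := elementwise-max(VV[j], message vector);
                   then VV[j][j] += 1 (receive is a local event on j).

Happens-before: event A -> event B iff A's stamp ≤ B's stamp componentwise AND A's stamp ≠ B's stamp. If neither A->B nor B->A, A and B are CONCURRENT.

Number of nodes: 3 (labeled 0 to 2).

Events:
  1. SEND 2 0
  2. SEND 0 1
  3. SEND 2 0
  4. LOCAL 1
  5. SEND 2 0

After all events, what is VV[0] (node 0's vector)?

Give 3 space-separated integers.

Initial: VV[0]=[0, 0, 0]
Initial: VV[1]=[0, 0, 0]
Initial: VV[2]=[0, 0, 0]
Event 1: SEND 2->0: VV[2][2]++ -> VV[2]=[0, 0, 1], msg_vec=[0, 0, 1]; VV[0]=max(VV[0],msg_vec) then VV[0][0]++ -> VV[0]=[1, 0, 1]
Event 2: SEND 0->1: VV[0][0]++ -> VV[0]=[2, 0, 1], msg_vec=[2, 0, 1]; VV[1]=max(VV[1],msg_vec) then VV[1][1]++ -> VV[1]=[2, 1, 1]
Event 3: SEND 2->0: VV[2][2]++ -> VV[2]=[0, 0, 2], msg_vec=[0, 0, 2]; VV[0]=max(VV[0],msg_vec) then VV[0][0]++ -> VV[0]=[3, 0, 2]
Event 4: LOCAL 1: VV[1][1]++ -> VV[1]=[2, 2, 1]
Event 5: SEND 2->0: VV[2][2]++ -> VV[2]=[0, 0, 3], msg_vec=[0, 0, 3]; VV[0]=max(VV[0],msg_vec) then VV[0][0]++ -> VV[0]=[4, 0, 3]
Final vectors: VV[0]=[4, 0, 3]; VV[1]=[2, 2, 1]; VV[2]=[0, 0, 3]

Answer: 4 0 3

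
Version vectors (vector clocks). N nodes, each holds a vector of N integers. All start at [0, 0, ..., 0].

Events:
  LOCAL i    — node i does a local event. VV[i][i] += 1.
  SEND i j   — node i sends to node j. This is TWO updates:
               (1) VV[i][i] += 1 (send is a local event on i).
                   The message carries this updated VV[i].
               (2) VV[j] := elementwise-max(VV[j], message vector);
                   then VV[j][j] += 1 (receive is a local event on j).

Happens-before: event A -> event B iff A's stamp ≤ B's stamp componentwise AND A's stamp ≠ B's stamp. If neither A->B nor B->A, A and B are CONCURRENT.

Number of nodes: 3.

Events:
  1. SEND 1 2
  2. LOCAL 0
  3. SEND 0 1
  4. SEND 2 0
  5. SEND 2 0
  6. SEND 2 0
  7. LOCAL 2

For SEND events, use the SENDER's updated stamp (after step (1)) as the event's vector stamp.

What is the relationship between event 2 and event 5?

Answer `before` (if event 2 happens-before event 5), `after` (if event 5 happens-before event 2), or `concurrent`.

Initial: VV[0]=[0, 0, 0]
Initial: VV[1]=[0, 0, 0]
Initial: VV[2]=[0, 0, 0]
Event 1: SEND 1->2: VV[1][1]++ -> VV[1]=[0, 1, 0], msg_vec=[0, 1, 0]; VV[2]=max(VV[2],msg_vec) then VV[2][2]++ -> VV[2]=[0, 1, 1]
Event 2: LOCAL 0: VV[0][0]++ -> VV[0]=[1, 0, 0]
Event 3: SEND 0->1: VV[0][0]++ -> VV[0]=[2, 0, 0], msg_vec=[2, 0, 0]; VV[1]=max(VV[1],msg_vec) then VV[1][1]++ -> VV[1]=[2, 2, 0]
Event 4: SEND 2->0: VV[2][2]++ -> VV[2]=[0, 1, 2], msg_vec=[0, 1, 2]; VV[0]=max(VV[0],msg_vec) then VV[0][0]++ -> VV[0]=[3, 1, 2]
Event 5: SEND 2->0: VV[2][2]++ -> VV[2]=[0, 1, 3], msg_vec=[0, 1, 3]; VV[0]=max(VV[0],msg_vec) then VV[0][0]++ -> VV[0]=[4, 1, 3]
Event 6: SEND 2->0: VV[2][2]++ -> VV[2]=[0, 1, 4], msg_vec=[0, 1, 4]; VV[0]=max(VV[0],msg_vec) then VV[0][0]++ -> VV[0]=[5, 1, 4]
Event 7: LOCAL 2: VV[2][2]++ -> VV[2]=[0, 1, 5]
Event 2 stamp: [1, 0, 0]
Event 5 stamp: [0, 1, 3]
[1, 0, 0] <= [0, 1, 3]? False
[0, 1, 3] <= [1, 0, 0]? False
Relation: concurrent

Answer: concurrent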